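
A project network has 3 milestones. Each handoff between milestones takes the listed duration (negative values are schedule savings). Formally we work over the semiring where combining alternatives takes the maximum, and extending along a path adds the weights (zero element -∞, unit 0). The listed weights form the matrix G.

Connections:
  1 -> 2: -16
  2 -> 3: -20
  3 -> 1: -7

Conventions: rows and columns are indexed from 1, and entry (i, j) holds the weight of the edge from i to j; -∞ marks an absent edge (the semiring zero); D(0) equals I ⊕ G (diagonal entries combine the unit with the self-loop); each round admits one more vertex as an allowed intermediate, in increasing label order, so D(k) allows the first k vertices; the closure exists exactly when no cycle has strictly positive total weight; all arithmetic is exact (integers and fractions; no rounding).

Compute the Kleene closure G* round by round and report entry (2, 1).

D(0):
  [0, -16, -∞]
  [-∞, 0, -20]
  [-7, -∞, 0]
D(1):
  [0, -16, -∞]
  [-∞, 0, -20]
  [-7, -23, 0]
D(2):
  [0, -16, -36]
  [-∞, 0, -20]
  [-7, -23, 0]
D(3):
  [0, -16, -36]
  [-27, 0, -20]
  [-7, -23, 0]
Answer: G*[2][1] = -27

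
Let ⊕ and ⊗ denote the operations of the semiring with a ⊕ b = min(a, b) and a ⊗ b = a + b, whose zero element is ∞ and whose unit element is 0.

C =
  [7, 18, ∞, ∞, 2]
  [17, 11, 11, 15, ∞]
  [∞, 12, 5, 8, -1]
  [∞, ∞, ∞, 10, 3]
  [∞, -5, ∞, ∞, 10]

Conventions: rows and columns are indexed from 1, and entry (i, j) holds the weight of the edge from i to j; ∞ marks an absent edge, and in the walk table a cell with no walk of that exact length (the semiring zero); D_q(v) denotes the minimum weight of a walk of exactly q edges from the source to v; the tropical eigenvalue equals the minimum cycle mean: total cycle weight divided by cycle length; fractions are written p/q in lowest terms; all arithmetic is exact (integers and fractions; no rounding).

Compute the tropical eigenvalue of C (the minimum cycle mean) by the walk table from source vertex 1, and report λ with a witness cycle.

q=0: [0, ∞, ∞, ∞, ∞]
q=1: [7, 18, ∞, ∞, 2]
q=2: [14, -3, 29, 33, 9]
q=3: [14, 4, 8, 12, 16]
q=4: [21, 11, 13, 16, 7]
q=5: [28, 2, 18, 21, 12]
Optimal cycle mean attained by: cycle 2->3->5->2, total 11 + (-1) + (-5), length 3.
Answer: λ = 5/3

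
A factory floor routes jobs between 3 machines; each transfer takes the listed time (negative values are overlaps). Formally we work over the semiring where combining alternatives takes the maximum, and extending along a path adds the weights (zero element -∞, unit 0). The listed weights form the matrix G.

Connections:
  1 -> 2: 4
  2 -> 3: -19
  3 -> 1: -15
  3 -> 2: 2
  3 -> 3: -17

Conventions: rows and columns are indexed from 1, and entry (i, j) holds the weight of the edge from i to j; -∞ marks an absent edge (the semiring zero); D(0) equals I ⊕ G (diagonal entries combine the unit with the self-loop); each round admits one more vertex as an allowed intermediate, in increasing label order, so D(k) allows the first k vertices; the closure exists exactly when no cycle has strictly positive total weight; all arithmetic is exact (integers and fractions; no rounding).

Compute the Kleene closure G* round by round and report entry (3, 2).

D(0):
  [0, 4, -∞]
  [-∞, 0, -19]
  [-15, 2, 0]
D(1):
  [0, 4, -∞]
  [-∞, 0, -19]
  [-15, 2, 0]
D(2):
  [0, 4, -15]
  [-∞, 0, -19]
  [-15, 2, 0]
D(3):
  [0, 4, -15]
  [-34, 0, -19]
  [-15, 2, 0]
Answer: G*[3][2] = 2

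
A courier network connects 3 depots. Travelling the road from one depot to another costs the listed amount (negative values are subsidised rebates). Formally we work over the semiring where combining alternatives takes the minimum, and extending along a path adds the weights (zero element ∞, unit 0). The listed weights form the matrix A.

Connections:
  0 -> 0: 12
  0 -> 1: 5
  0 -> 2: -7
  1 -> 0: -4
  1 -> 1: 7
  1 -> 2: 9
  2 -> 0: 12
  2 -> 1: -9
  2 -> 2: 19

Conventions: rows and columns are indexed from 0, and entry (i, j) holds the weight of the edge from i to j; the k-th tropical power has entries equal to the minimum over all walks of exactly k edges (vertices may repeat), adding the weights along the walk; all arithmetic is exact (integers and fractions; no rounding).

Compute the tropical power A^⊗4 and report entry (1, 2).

A^⊗2:
  [1, -16, 5]
  [3, 0, -11]
  [-13, -2, 0]
A^⊗3:
  [-20, -9, -7]
  [-4, -20, -4]
  [-6, -9, -20]
A^⊗4:
  [-13, -16, -27]
  [-24, -13, -11]
  [-13, -29, -13]
Key observation: the optimum is the walk 1->0->2->1->2, with weight (-4) + (-7) + (-9) + 9 = -11.
Optimal value attained by: walk 1->0->2->1->2.
Answer: (A^⊗4)[1][2] = -11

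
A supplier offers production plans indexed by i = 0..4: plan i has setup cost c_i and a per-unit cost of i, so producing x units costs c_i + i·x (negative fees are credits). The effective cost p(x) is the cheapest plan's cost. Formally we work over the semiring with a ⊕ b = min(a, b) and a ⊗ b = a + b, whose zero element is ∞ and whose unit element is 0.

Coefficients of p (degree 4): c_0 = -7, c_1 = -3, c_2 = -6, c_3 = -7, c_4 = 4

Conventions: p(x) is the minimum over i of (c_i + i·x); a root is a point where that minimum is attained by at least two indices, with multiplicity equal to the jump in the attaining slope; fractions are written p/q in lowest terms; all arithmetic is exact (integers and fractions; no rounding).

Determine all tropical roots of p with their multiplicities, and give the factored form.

hull edge (i=0, c=-7) to (i=3, c=-7): slope 0, span 3
hull edge (i=3, c=-7) to (i=4, c=4): slope 11, span 1
Factored form: p(x) = 4 ⊗ (x ⊕ (-11)) ⊗ (x ⊕ 0) ⊗ (x ⊕ 0) ⊗ (x ⊕ 0)
Answer: roots = -11 (mult 1), 0 (mult 3)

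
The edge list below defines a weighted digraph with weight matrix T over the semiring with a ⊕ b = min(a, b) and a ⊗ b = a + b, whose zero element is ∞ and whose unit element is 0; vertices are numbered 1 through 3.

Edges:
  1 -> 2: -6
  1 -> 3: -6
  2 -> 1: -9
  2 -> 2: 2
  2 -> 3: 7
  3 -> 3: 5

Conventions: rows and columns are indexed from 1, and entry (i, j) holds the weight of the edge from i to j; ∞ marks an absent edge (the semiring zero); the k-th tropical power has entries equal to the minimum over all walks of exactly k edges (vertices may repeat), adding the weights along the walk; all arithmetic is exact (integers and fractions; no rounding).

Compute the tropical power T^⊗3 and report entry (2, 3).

T^⊗2:
  [-15, -4, -1]
  [-7, -15, -15]
  [∞, ∞, 10]
T^⊗3:
  [-13, -21, -21]
  [-24, -13, -13]
  [∞, ∞, 15]
Key observation: the optimum is the walk 2->2->1->3, with weight 2 + (-9) + (-6) = -13.
Optimal value attained by: walk 2->2->1->3.
Answer: (T^⊗3)[2][3] = -13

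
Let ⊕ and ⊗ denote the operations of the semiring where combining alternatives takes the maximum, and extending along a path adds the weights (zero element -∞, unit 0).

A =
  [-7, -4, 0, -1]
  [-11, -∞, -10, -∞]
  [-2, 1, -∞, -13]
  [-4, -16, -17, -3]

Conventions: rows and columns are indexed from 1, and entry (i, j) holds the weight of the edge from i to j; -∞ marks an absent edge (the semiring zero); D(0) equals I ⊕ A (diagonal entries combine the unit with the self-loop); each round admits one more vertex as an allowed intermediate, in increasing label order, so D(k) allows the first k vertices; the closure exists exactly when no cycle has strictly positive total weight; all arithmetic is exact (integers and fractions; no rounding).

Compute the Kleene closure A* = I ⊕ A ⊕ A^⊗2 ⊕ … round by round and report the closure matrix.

D(0):
  [0, -4, 0, -1]
  [-11, 0, -10, -∞]
  [-2, 1, 0, -13]
  [-4, -16, -17, 0]
D(1):
  [0, -4, 0, -1]
  [-11, 0, -10, -12]
  [-2, 1, 0, -3]
  [-4, -8, -4, 0]
D(2):
  [0, -4, 0, -1]
  [-11, 0, -10, -12]
  [-2, 1, 0, -3]
  [-4, -8, -4, 0]
D(3):
  [0, 1, 0, -1]
  [-11, 0, -10, -12]
  [-2, 1, 0, -3]
  [-4, -3, -4, 0]
D(4):
  [0, 1, 0, -1]
  [-11, 0, -10, -12]
  [-2, 1, 0, -3]
  [-4, -3, -4, 0]
Answer: A* = [[0, 1, 0, -1], [-11, 0, -10, -12], [-2, 1, 0, -3], [-4, -3, -4, 0]]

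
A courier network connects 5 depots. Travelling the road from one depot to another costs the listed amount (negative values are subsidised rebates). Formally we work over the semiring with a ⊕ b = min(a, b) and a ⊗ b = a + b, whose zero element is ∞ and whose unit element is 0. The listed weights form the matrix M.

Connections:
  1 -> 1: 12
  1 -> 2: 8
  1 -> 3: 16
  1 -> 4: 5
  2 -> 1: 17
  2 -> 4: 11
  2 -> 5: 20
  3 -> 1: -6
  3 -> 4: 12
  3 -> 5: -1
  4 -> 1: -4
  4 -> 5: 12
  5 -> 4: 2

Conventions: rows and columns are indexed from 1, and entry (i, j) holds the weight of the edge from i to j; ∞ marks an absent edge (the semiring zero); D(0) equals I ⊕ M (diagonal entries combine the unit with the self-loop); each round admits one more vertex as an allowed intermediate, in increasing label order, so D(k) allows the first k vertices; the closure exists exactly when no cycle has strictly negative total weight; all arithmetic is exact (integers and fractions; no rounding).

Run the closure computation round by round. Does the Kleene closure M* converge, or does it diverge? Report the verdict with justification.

D(0):
  [0, 8, 16, 5, ∞]
  [17, 0, ∞, 11, 20]
  [-6, ∞, 0, 12, -1]
  [-4, ∞, ∞, 0, 12]
  [∞, ∞, ∞, 2, 0]
D(1):
  [0, 8, 16, 5, ∞]
  [17, 0, 33, 11, 20]
  [-6, 2, 0, -1, -1]
  [-4, 4, 12, 0, 12]
  [∞, ∞, ∞, 2, 0]
D(2):
  [0, 8, 16, 5, 28]
  [17, 0, 33, 11, 20]
  [-6, 2, 0, -1, -1]
  [-4, 4, 12, 0, 12]
  [∞, ∞, ∞, 2, 0]
D(3):
  [0, 8, 16, 5, 15]
  [17, 0, 33, 11, 20]
  [-6, 2, 0, -1, -1]
  [-4, 4, 12, 0, 11]
  [∞, ∞, ∞, 2, 0]
D(4):
  [0, 8, 16, 5, 15]
  [7, 0, 23, 11, 20]
  [-6, 2, 0, -1, -1]
  [-4, 4, 12, 0, 11]
  [-2, 6, 14, 2, 0]
D(5):
  [0, 8, 16, 5, 15]
  [7, 0, 23, 11, 20]
  [-6, 2, 0, -1, -1]
  [-4, 4, 12, 0, 11]
  [-2, 6, 14, 2, 0]
Key observation: every diagonal entry stays at the unit through all rounds, so no improving cycle exists.
Answer: CONVERGES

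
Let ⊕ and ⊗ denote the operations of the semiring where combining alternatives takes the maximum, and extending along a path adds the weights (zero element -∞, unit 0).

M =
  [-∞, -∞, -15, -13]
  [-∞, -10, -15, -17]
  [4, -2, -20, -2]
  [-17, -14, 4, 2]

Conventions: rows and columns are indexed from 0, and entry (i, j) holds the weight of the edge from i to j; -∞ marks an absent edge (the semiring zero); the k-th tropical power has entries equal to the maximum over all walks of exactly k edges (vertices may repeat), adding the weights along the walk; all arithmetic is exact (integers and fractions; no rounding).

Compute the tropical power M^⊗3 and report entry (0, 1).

M^⊗2:
  [-11, -17, -9, -11]
  [-11, -17, -13, -15]
  [-16, -12, 2, 0]
  [8, 2, 6, 4]
M^⊗3:
  [-5, -11, -7, -9]
  [-9, -15, -11, -13]
  [6, 0, 4, 2]
  [10, 4, 8, 6]
Key observation: the optimum is the walk 0->3->2->1, with weight (-13) + 4 + (-2) = -11.
Optimal value attained by: walk 0->3->2->1.
Answer: (M^⊗3)[0][1] = -11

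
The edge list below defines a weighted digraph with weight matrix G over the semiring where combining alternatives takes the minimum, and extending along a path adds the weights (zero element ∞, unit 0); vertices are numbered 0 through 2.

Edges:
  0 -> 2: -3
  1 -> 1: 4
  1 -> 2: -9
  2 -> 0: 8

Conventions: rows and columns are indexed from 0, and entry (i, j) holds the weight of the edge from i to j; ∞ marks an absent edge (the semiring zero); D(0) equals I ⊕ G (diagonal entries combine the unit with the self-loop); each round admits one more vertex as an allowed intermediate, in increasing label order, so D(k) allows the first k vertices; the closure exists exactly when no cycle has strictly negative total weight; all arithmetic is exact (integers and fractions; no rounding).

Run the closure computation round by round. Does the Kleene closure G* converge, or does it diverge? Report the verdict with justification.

D(0):
  [0, ∞, -3]
  [∞, 0, -9]
  [8, ∞, 0]
D(1):
  [0, ∞, -3]
  [∞, 0, -9]
  [8, ∞, 0]
D(2):
  [0, ∞, -3]
  [∞, 0, -9]
  [8, ∞, 0]
D(3):
  [0, ∞, -3]
  [-1, 0, -9]
  [8, ∞, 0]
Key observation: every diagonal entry stays at the unit through all rounds, so no improving cycle exists.
Answer: CONVERGES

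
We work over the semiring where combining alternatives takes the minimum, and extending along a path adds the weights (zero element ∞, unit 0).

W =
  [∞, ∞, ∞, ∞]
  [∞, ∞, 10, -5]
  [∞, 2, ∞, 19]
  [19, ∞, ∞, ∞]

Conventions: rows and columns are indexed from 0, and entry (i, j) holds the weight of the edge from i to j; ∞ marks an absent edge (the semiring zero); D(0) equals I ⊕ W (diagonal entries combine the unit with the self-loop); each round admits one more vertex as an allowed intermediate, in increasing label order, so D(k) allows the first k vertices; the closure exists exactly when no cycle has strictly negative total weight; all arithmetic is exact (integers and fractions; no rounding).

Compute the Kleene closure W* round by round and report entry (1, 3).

D(0):
  [0, ∞, ∞, ∞]
  [∞, 0, 10, -5]
  [∞, 2, 0, 19]
  [19, ∞, ∞, 0]
D(1):
  [0, ∞, ∞, ∞]
  [∞, 0, 10, -5]
  [∞, 2, 0, 19]
  [19, ∞, ∞, 0]
D(2):
  [0, ∞, ∞, ∞]
  [∞, 0, 10, -5]
  [∞, 2, 0, -3]
  [19, ∞, ∞, 0]
D(3):
  [0, ∞, ∞, ∞]
  [∞, 0, 10, -5]
  [∞, 2, 0, -3]
  [19, ∞, ∞, 0]
D(4):
  [0, ∞, ∞, ∞]
  [14, 0, 10, -5]
  [16, 2, 0, -3]
  [19, ∞, ∞, 0]
Answer: W*[1][3] = -5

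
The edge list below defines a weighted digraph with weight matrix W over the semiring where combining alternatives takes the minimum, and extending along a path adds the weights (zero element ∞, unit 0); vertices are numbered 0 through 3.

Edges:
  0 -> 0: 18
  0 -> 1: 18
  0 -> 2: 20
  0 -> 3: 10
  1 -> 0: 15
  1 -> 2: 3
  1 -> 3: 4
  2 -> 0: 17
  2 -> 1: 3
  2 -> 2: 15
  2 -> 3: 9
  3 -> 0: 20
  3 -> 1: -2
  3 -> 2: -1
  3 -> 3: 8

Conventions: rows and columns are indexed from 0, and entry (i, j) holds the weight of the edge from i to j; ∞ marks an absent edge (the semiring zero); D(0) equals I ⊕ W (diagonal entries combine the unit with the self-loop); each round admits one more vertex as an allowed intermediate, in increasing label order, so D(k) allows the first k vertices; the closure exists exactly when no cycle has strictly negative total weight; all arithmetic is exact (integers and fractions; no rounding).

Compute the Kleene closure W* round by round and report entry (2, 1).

D(0):
  [0, 18, 20, 10]
  [15, 0, 3, 4]
  [17, 3, 0, 9]
  [20, -2, -1, 0]
D(1):
  [0, 18, 20, 10]
  [15, 0, 3, 4]
  [17, 3, 0, 9]
  [20, -2, -1, 0]
D(2):
  [0, 18, 20, 10]
  [15, 0, 3, 4]
  [17, 3, 0, 7]
  [13, -2, -1, 0]
D(3):
  [0, 18, 20, 10]
  [15, 0, 3, 4]
  [17, 3, 0, 7]
  [13, -2, -1, 0]
D(4):
  [0, 8, 9, 10]
  [15, 0, 3, 4]
  [17, 3, 0, 7]
  [13, -2, -1, 0]
Answer: W*[2][1] = 3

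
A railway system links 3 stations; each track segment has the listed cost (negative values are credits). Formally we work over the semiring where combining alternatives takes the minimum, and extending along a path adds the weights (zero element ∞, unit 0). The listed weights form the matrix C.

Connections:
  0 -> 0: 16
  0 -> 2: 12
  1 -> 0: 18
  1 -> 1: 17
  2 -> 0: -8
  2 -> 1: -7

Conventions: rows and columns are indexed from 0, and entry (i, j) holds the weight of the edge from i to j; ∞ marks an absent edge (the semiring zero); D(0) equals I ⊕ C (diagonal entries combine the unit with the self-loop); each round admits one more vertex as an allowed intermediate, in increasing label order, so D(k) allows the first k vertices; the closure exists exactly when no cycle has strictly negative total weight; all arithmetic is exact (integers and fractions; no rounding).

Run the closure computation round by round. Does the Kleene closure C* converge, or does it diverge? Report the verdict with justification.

D(0):
  [0, ∞, 12]
  [18, 0, ∞]
  [-8, -7, 0]
D(1):
  [0, ∞, 12]
  [18, 0, 30]
  [-8, -7, 0]
D(2):
  [0, ∞, 12]
  [18, 0, 30]
  [-8, -7, 0]
D(3):
  [0, 5, 12]
  [18, 0, 30]
  [-8, -7, 0]
Key observation: every diagonal entry stays at the unit through all rounds, so no improving cycle exists.
Answer: CONVERGES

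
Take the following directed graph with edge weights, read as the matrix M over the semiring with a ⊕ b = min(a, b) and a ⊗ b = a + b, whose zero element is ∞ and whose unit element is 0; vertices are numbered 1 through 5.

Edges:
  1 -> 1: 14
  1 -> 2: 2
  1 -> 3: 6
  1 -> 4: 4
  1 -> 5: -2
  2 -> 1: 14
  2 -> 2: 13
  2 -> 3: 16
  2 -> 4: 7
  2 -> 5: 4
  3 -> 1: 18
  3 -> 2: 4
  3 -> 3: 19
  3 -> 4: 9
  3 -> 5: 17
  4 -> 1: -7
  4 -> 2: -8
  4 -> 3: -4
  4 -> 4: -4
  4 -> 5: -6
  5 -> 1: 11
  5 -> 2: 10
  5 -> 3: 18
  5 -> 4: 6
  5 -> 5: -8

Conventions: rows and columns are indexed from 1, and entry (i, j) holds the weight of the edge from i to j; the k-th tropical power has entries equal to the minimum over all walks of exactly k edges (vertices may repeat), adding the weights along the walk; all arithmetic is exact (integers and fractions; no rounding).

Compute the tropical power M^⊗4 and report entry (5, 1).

M^⊗2:
  [-3, -4, 0, 0, -10]
  [0, -1, 3, 3, -4]
  [2, 1, 5, 5, 3]
  [-11, -12, -8, -8, -14]
  [-1, -2, 2, -2, -16]
M^⊗3:
  [-7, -8, -4, -4, -18]
  [-4, -5, -1, -1, -12]
  [-2, -3, 1, 1, -5]
  [-15, -16, -12, -12, -22]
  [-9, -10, -6, -10, -24]
M^⊗4:
  [-11, -12, -8, -12, -26]
  [-8, -9, -5, -6, -20]
  [-6, -7, -3, -3, -13]
  [-19, -20, -16, -16, -30]
  [-17, -18, -14, -18, -32]
Key observation: the optimum is the walk 5->5->5->4->1, with weight (-8) + (-8) + 6 + (-7) = -17.
Optimal value attained by: walk 5->5->5->4->1.
Answer: (M^⊗4)[5][1] = -17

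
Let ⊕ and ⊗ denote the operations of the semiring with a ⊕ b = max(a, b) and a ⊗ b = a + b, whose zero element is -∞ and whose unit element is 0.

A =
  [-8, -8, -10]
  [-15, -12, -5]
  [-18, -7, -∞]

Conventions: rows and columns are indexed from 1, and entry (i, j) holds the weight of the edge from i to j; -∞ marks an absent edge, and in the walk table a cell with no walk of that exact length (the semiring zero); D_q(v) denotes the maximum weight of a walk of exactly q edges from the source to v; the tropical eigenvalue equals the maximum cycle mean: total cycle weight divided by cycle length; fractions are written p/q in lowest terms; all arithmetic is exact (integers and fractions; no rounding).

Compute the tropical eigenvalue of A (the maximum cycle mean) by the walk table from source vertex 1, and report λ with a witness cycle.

q=0: [0, -∞, -∞]
q=1: [-8, -8, -10]
q=2: [-16, -16, -13]
q=3: [-24, -20, -21]
Optimal cycle mean attained by: cycle 2->3->2, total (-5) + (-7), length 2.
Answer: λ = -6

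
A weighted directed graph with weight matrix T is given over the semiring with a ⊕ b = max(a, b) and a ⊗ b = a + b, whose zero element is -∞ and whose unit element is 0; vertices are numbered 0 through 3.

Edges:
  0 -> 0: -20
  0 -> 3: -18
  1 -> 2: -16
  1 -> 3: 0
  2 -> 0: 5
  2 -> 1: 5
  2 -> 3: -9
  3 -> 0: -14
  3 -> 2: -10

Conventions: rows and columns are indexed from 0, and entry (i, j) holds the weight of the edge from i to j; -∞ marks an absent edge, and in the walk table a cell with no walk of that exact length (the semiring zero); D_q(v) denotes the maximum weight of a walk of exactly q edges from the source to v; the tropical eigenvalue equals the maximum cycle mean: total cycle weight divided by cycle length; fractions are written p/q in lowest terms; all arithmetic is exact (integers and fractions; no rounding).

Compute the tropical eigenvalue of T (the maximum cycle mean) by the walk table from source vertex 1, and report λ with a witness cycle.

q=0: [-∞, 0, -∞, -∞]
q=1: [-∞, -∞, -16, 0]
q=2: [-11, -11, -10, -25]
q=3: [-5, -5, -27, -11]
q=4: [-22, -22, -21, -5]
Optimal cycle mean attained by: cycle 1->3->2->1, total 0 + (-10) + 5, length 3.
Answer: λ = -5/3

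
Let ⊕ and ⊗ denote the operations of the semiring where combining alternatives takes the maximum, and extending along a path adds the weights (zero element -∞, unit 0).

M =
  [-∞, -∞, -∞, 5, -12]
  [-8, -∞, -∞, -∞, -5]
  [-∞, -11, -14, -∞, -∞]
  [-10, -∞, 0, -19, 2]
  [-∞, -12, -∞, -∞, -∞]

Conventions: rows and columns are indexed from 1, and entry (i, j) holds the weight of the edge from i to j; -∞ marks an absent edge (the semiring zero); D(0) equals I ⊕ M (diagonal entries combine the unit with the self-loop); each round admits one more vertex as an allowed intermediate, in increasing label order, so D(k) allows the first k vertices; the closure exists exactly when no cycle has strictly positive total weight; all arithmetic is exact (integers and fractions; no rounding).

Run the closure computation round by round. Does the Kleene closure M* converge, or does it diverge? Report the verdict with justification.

D(0):
  [0, -∞, -∞, 5, -12]
  [-8, 0, -∞, -∞, -5]
  [-∞, -11, 0, -∞, -∞]
  [-10, -∞, 0, 0, 2]
  [-∞, -12, -∞, -∞, 0]
D(1):
  [0, -∞, -∞, 5, -12]
  [-8, 0, -∞, -3, -5]
  [-∞, -11, 0, -∞, -∞]
  [-10, -∞, 0, 0, 2]
  [-∞, -12, -∞, -∞, 0]
D(2):
  [0, -∞, -∞, 5, -12]
  [-8, 0, -∞, -3, -5]
  [-19, -11, 0, -14, -16]
  [-10, -∞, 0, 0, 2]
  [-20, -12, -∞, -15, 0]
D(3):
  [0, -∞, -∞, 5, -12]
  [-8, 0, -∞, -3, -5]
  [-19, -11, 0, -14, -16]
  [-10, -11, 0, 0, 2]
  [-20, -12, -∞, -15, 0]
D(4):
  [0, -6, 5, 5, 7]
  [-8, 0, -3, -3, -1]
  [-19, -11, 0, -14, -12]
  [-10, -11, 0, 0, 2]
  [-20, -12, -15, -15, 0]
D(5):
  [0, -5, 5, 5, 7]
  [-8, 0, -3, -3, -1]
  [-19, -11, 0, -14, -12]
  [-10, -10, 0, 0, 2]
  [-20, -12, -15, -15, 0]
Key observation: every diagonal entry stays at the unit through all rounds, so no improving cycle exists.
Answer: CONVERGES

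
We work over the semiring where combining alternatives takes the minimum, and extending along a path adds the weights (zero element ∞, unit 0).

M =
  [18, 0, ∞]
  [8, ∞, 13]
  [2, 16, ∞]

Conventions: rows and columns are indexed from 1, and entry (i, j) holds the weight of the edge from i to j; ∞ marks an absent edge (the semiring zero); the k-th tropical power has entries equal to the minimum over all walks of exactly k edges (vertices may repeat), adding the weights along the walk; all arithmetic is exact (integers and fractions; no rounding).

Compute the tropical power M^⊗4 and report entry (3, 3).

M^⊗2:
  [8, 18, 13]
  [15, 8, ∞]
  [20, 2, 29]
M^⊗3:
  [15, 8, 31]
  [16, 15, 21]
  [10, 20, 15]
M^⊗4:
  [16, 15, 21]
  [23, 16, 28]
  [17, 10, 33]
Key observation: the optimum is the walk 3->1->1->2->3, with weight 2 + 18 + 0 + 13 = 33.
Optimal value attained by: walk 3->1->1->2->3.
Answer: (M^⊗4)[3][3] = 33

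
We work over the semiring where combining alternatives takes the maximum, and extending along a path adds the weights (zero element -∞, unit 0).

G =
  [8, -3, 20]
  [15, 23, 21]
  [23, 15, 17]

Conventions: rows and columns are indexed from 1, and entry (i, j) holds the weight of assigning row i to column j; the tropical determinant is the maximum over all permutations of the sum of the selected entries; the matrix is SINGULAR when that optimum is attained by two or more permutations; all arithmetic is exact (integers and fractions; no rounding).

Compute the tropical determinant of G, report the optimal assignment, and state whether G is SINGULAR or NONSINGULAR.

σ = (1, 2, 3): 8 + 23 + 17 = 48
σ = (1, 3, 2): 8 + 21 + 15 = 44
σ = (2, 1, 3): (-3) + 15 + 17 = 29
σ = (2, 3, 1): (-3) + 21 + 23 = 41
σ = (3, 1, 2): 20 + 15 + 15 = 50
σ = (3, 2, 1): 20 + 23 + 23 = 66
Optimal value attained by: σ = (3, 2, 1).
Answer: det⊕(G) = 66; verdict: NONSINGULAR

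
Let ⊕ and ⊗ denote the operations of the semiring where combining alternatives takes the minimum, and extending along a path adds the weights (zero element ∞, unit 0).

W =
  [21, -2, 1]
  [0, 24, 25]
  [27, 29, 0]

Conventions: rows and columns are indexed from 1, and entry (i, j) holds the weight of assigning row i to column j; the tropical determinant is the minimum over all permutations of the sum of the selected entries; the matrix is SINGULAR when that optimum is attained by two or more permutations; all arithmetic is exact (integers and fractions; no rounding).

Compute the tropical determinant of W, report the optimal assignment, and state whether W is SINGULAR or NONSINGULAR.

σ = (1, 2, 3): 21 + 24 + 0 = 45
σ = (1, 3, 2): 21 + 25 + 29 = 75
σ = (2, 1, 3): (-2) + 0 + 0 = -2
σ = (2, 3, 1): (-2) + 25 + 27 = 50
σ = (3, 1, 2): 1 + 0 + 29 = 30
σ = (3, 2, 1): 1 + 24 + 27 = 52
Optimal value attained by: σ = (2, 1, 3).
Answer: det⊕(W) = -2; verdict: NONSINGULAR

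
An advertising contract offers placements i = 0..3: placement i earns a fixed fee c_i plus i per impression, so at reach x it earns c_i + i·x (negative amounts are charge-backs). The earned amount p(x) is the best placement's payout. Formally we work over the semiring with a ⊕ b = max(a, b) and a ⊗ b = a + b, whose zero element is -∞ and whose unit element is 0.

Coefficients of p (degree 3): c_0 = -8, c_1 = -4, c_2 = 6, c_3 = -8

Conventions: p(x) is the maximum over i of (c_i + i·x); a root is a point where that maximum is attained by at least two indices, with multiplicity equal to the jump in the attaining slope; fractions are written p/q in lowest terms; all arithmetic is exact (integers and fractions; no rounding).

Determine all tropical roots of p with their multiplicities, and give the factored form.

hull edge (i=0, c=-8) to (i=2, c=6): slope 7, span 2
hull edge (i=2, c=6) to (i=3, c=-8): slope -14, span 1
Factored form: p(x) = -8 ⊗ (x ⊕ (-7)) ⊗ (x ⊕ (-7)) ⊗ (x ⊕ 14)
Answer: roots = -7 (mult 2), 14 (mult 1)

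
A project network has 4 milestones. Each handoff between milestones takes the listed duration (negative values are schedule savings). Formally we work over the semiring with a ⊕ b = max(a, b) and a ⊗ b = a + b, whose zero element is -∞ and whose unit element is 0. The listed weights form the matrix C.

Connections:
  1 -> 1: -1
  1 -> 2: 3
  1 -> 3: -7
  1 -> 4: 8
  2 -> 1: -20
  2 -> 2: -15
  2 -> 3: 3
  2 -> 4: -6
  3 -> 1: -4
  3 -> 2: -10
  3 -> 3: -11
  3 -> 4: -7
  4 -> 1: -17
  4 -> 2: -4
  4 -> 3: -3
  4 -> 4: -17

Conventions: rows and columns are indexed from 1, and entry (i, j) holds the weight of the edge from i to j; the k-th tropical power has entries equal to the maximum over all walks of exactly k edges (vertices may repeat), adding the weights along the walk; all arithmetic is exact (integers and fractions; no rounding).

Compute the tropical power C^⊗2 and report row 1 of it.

C^⊗2:
  [-2, 4, 6, 7]
  [-1, -7, -8, -4]
  [-5, -1, -7, 4]
  [-7, -13, -1, -9]
Answer: row 1 of C^⊗2 = [-2, 4, 6, 7]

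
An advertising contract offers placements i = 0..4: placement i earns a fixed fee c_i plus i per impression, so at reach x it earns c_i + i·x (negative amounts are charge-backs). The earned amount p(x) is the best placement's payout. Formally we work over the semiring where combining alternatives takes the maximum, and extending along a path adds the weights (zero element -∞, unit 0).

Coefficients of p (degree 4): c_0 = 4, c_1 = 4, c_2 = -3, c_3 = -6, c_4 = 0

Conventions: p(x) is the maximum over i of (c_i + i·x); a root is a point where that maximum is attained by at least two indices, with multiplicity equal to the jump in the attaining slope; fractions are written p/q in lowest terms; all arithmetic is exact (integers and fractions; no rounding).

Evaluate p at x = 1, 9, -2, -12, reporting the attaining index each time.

p(1) = max(4+0·1=4, 4+1·1=5, -3+2·1=-1, -6+3·1=-3, 0+4·1=4) = 5 (attained by i=1)
p(9) = max(4+0·9=4, 4+1·9=13, -3+2·9=15, -6+3·9=21, 0+4·9=36) = 36 (attained by i=4)
p(-2) = max(4+0·(-2)=4, 4+1·(-2)=2, -3+2·(-2)=-7, -6+3·(-2)=-12, 0+4·(-2)=-8) = 4 (attained by i=0)
p(-12) = max(4+0·(-12)=4, 4+1·(-12)=-8, -3+2·(-12)=-27, -6+3·(-12)=-42, 0+4·(-12)=-48) = 4 (attained by i=0)
Answer: p(1) = 5; p(9) = 36; p(-2) = 4; p(-12) = 4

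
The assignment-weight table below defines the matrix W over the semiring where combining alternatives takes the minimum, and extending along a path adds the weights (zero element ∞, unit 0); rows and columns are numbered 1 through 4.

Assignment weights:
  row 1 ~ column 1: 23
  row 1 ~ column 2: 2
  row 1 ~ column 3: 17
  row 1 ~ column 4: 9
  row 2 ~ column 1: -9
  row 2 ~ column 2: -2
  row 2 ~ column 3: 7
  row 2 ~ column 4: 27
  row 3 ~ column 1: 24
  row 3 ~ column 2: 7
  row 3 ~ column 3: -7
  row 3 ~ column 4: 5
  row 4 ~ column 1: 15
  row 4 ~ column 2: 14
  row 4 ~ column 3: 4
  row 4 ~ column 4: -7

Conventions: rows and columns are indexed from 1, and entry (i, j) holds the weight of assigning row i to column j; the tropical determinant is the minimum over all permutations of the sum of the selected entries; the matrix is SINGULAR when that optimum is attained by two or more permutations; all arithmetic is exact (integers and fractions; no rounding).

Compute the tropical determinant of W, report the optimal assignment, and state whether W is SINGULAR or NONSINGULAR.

σ = (1, 2, 3, 4): 23 + (-2) + (-7) + (-7) = 7
σ = (1, 2, 4, 3): 23 + (-2) + 5 + 4 = 30
σ = (1, 3, 2, 4): 23 + 7 + 7 + (-7) = 30
σ = (1, 3, 4, 2): 23 + 7 + 5 + 14 = 49
σ = (1, 4, 2, 3): 23 + 27 + 7 + 4 = 61
σ = (1, 4, 3, 2): 23 + 27 + (-7) + 14 = 57
σ = (2, 1, 3, 4): 2 + (-9) + (-7) + (-7) = -21
σ = (2, 1, 4, 3): 2 + (-9) + 5 + 4 = 2
σ = (2, 3, 1, 4): 2 + 7 + 24 + (-7) = 26
σ = (2, 3, 4, 1): 2 + 7 + 5 + 15 = 29
σ = (2, 4, 1, 3): 2 + 27 + 24 + 4 = 57
σ = (2, 4, 3, 1): 2 + 27 + (-7) + 15 = 37
σ = (3, 1, 2, 4): 17 + (-9) + 7 + (-7) = 8
σ = (3, 1, 4, 2): 17 + (-9) + 5 + 14 = 27
σ = (3, 2, 1, 4): 17 + (-2) + 24 + (-7) = 32
σ = (3, 2, 4, 1): 17 + (-2) + 5 + 15 = 35
σ = (3, 4, 1, 2): 17 + 27 + 24 + 14 = 82
σ = (3, 4, 2, 1): 17 + 27 + 7 + 15 = 66
σ = (4, 1, 2, 3): 9 + (-9) + 7 + 4 = 11
σ = (4, 1, 3, 2): 9 + (-9) + (-7) + 14 = 7
σ = (4, 2, 1, 3): 9 + (-2) + 24 + 4 = 35
σ = (4, 2, 3, 1): 9 + (-2) + (-7) + 15 = 15
σ = (4, 3, 1, 2): 9 + 7 + 24 + 14 = 54
σ = (4, 3, 2, 1): 9 + 7 + 7 + 15 = 38
Optimal value attained by: σ = (2, 1, 3, 4).
Answer: det⊕(W) = -21; verdict: NONSINGULAR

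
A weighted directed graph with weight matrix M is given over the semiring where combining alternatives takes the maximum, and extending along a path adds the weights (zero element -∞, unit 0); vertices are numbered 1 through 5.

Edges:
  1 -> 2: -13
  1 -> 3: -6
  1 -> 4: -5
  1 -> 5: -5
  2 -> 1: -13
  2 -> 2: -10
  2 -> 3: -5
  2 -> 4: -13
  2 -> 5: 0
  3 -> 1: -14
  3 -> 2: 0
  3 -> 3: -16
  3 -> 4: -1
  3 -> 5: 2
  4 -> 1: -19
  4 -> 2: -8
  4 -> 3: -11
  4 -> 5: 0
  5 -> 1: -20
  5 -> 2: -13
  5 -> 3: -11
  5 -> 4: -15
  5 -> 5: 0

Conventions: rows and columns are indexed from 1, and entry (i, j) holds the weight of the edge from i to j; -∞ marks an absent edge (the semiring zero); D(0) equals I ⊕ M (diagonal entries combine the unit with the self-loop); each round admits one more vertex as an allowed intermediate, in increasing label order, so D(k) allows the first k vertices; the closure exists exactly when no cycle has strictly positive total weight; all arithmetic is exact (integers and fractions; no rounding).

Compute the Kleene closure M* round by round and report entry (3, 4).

D(0):
  [0, -13, -6, -5, -5]
  [-13, 0, -5, -13, 0]
  [-14, 0, 0, -1, 2]
  [-19, -8, -11, 0, 0]
  [-20, -13, -11, -15, 0]
D(1):
  [0, -13, -6, -5, -5]
  [-13, 0, -5, -13, 0]
  [-14, 0, 0, -1, 2]
  [-19, -8, -11, 0, 0]
  [-20, -13, -11, -15, 0]
D(2):
  [0, -13, -6, -5, -5]
  [-13, 0, -5, -13, 0]
  [-13, 0, 0, -1, 2]
  [-19, -8, -11, 0, 0]
  [-20, -13, -11, -15, 0]
D(3):
  [0, -6, -6, -5, -4]
  [-13, 0, -5, -6, 0]
  [-13, 0, 0, -1, 2]
  [-19, -8, -11, 0, 0]
  [-20, -11, -11, -12, 0]
D(4):
  [0, -6, -6, -5, -4]
  [-13, 0, -5, -6, 0]
  [-13, 0, 0, -1, 2]
  [-19, -8, -11, 0, 0]
  [-20, -11, -11, -12, 0]
D(5):
  [0, -6, -6, -5, -4]
  [-13, 0, -5, -6, 0]
  [-13, 0, 0, -1, 2]
  [-19, -8, -11, 0, 0]
  [-20, -11, -11, -12, 0]
Answer: M*[3][4] = -1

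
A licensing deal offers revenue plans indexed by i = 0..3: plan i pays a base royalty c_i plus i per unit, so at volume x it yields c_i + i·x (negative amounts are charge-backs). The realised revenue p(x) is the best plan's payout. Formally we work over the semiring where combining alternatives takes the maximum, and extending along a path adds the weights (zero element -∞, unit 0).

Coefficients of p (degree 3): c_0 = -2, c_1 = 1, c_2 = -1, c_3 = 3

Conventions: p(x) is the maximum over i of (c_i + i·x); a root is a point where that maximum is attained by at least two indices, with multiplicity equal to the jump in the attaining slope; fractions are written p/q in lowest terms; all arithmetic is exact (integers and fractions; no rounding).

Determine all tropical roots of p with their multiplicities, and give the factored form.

hull edge (i=0, c=-2) to (i=1, c=1): slope 3, span 1
hull edge (i=1, c=1) to (i=3, c=3): slope 1, span 2
Factored form: p(x) = 3 ⊗ (x ⊕ (-3)) ⊗ (x ⊕ (-1)) ⊗ (x ⊕ (-1))
Answer: roots = -3 (mult 1), -1 (mult 2)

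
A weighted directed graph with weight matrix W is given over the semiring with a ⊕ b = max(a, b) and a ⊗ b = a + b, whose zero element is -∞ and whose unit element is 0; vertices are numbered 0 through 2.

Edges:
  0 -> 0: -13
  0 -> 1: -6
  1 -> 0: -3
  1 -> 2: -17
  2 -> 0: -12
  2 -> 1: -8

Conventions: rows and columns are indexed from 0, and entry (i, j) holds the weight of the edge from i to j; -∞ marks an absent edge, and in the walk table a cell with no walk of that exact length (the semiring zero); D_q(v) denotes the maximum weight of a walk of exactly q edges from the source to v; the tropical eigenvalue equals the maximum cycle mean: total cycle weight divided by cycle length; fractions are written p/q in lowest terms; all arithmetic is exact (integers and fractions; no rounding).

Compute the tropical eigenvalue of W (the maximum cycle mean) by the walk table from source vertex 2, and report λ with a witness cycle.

q=0: [-∞, -∞, 0]
q=1: [-12, -8, -∞]
q=2: [-11, -18, -25]
q=3: [-21, -17, -35]
Optimal cycle mean attained by: cycle 0->1->0, total (-6) + (-3), length 2.
Answer: λ = -9/2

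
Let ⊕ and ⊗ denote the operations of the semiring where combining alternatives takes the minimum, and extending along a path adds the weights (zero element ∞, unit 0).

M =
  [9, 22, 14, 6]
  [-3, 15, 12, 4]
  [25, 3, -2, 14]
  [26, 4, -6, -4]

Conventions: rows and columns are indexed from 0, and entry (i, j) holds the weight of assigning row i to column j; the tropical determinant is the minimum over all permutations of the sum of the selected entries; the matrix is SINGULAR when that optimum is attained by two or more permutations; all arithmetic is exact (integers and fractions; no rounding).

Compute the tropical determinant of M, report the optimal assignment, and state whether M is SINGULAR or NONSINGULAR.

σ = (0, 1, 2, 3): 9 + 15 + (-2) + (-4) = 18
σ = (0, 1, 3, 2): 9 + 15 + 14 + (-6) = 32
σ = (0, 2, 1, 3): 9 + 12 + 3 + (-4) = 20
σ = (0, 2, 3, 1): 9 + 12 + 14 + 4 = 39
σ = (0, 3, 1, 2): 9 + 4 + 3 + (-6) = 10
σ = (0, 3, 2, 1): 9 + 4 + (-2) + 4 = 15
σ = (1, 0, 2, 3): 22 + (-3) + (-2) + (-4) = 13
σ = (1, 0, 3, 2): 22 + (-3) + 14 + (-6) = 27
σ = (1, 2, 0, 3): 22 + 12 + 25 + (-4) = 55
σ = (1, 2, 3, 0): 22 + 12 + 14 + 26 = 74
σ = (1, 3, 0, 2): 22 + 4 + 25 + (-6) = 45
σ = (1, 3, 2, 0): 22 + 4 + (-2) + 26 = 50
σ = (2, 0, 1, 3): 14 + (-3) + 3 + (-4) = 10
σ = (2, 0, 3, 1): 14 + (-3) + 14 + 4 = 29
σ = (2, 1, 0, 3): 14 + 15 + 25 + (-4) = 50
σ = (2, 1, 3, 0): 14 + 15 + 14 + 26 = 69
σ = (2, 3, 0, 1): 14 + 4 + 25 + 4 = 47
σ = (2, 3, 1, 0): 14 + 4 + 3 + 26 = 47
σ = (3, 0, 1, 2): 6 + (-3) + 3 + (-6) = 0
σ = (3, 0, 2, 1): 6 + (-3) + (-2) + 4 = 5
σ = (3, 1, 0, 2): 6 + 15 + 25 + (-6) = 40
σ = (3, 1, 2, 0): 6 + 15 + (-2) + 26 = 45
σ = (3, 2, 0, 1): 6 + 12 + 25 + 4 = 47
σ = (3, 2, 1, 0): 6 + 12 + 3 + 26 = 47
Optimal value attained by: σ = (3, 0, 1, 2).
Answer: det⊕(M) = 0; verdict: NONSINGULAR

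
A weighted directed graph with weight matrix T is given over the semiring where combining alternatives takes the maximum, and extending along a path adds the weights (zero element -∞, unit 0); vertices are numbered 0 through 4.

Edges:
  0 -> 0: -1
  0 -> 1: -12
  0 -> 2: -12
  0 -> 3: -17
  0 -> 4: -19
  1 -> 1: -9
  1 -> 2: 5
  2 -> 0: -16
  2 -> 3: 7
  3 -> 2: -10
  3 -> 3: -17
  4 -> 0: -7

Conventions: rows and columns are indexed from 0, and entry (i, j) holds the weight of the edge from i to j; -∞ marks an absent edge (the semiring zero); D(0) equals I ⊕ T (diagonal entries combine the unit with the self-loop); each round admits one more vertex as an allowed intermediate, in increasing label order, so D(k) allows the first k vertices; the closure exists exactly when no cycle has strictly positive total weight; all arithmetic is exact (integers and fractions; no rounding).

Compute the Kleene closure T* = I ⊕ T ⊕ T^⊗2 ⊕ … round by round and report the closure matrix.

D(0):
  [0, -12, -12, -17, -19]
  [-∞, 0, 5, -∞, -∞]
  [-16, -∞, 0, 7, -∞]
  [-∞, -∞, -10, 0, -∞]
  [-7, -∞, -∞, -∞, 0]
D(1):
  [0, -12, -12, -17, -19]
  [-∞, 0, 5, -∞, -∞]
  [-16, -28, 0, 7, -35]
  [-∞, -∞, -10, 0, -∞]
  [-7, -19, -19, -24, 0]
D(2):
  [0, -12, -7, -17, -19]
  [-∞, 0, 5, -∞, -∞]
  [-16, -28, 0, 7, -35]
  [-∞, -∞, -10, 0, -∞]
  [-7, -19, -14, -24, 0]
D(3):
  [0, -12, -7, 0, -19]
  [-11, 0, 5, 12, -30]
  [-16, -28, 0, 7, -35]
  [-26, -38, -10, 0, -45]
  [-7, -19, -14, -7, 0]
D(4):
  [0, -12, -7, 0, -19]
  [-11, 0, 5, 12, -30]
  [-16, -28, 0, 7, -35]
  [-26, -38, -10, 0, -45]
  [-7, -19, -14, -7, 0]
D(5):
  [0, -12, -7, 0, -19]
  [-11, 0, 5, 12, -30]
  [-16, -28, 0, 7, -35]
  [-26, -38, -10, 0, -45]
  [-7, -19, -14, -7, 0]
Answer: T* = [[0, -12, -7, 0, -19], [-11, 0, 5, 12, -30], [-16, -28, 0, 7, -35], [-26, -38, -10, 0, -45], [-7, -19, -14, -7, 0]]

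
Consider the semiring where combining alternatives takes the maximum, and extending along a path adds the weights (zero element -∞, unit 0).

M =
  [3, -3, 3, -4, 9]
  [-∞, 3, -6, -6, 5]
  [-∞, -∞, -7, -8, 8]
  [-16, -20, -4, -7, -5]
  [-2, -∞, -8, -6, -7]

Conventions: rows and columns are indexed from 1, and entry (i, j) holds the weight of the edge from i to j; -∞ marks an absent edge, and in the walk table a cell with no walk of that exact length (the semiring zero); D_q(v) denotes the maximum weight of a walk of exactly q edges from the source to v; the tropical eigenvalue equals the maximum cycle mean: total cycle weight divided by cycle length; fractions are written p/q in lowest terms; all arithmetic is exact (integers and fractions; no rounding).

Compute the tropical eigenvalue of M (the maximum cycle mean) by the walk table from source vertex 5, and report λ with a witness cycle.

q=0: [-∞, -∞, -∞, -∞, 0]
q=1: [-2, -∞, -8, -6, -7]
q=2: [1, -5, 1, -6, 7]
q=3: [5, -2, 4, 1, 10]
q=4: [8, 2, 8, 4, 14]
q=5: [12, 5, 11, 8, 17]
Optimal cycle mean attained by: cycle 1->5->1, total 9 + (-2), length 2.
Answer: λ = 7/2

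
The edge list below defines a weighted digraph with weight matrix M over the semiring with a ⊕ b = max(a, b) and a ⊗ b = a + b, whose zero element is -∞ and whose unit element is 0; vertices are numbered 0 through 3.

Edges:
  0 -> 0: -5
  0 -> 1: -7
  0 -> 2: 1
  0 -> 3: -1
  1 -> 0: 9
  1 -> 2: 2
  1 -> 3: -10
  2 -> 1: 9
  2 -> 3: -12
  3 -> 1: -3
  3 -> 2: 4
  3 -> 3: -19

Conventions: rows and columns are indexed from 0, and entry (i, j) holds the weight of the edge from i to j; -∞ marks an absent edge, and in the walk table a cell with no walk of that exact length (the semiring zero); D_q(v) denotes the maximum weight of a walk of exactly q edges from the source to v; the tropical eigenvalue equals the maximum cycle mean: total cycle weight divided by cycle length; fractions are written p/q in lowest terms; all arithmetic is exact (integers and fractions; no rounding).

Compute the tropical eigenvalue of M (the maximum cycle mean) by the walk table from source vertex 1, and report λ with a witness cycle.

q=0: [-∞, 0, -∞, -∞]
q=1: [9, -∞, 2, -10]
q=2: [4, 11, 10, 8]
q=3: [20, 19, 13, 3]
q=4: [28, 22, 21, 19]
Optimal cycle mean attained by: cycle 0->2->1->0, total 1 + 9 + 9, length 3.
Answer: λ = 19/3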